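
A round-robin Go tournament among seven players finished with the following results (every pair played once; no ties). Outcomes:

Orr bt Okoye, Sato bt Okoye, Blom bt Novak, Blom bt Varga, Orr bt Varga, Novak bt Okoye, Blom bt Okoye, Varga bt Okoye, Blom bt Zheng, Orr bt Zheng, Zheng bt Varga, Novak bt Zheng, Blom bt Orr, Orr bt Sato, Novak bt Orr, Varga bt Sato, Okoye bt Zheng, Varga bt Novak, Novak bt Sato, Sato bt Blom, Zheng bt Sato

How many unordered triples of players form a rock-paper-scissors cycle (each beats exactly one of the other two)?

Win totals: Varga 3, Zheng 2, Okoye 1, Blom 5, Novak 4, Orr 4, Sato 2.
A player with w wins dominates both others in C(w,2) triples; summing gives 3 + 1 + 0 + 10 + 6 + 6 + 1 = 27 transitive triples.
Total triples C(7,3) = 35, so cyclic triples = 35 − 27 = 8.

8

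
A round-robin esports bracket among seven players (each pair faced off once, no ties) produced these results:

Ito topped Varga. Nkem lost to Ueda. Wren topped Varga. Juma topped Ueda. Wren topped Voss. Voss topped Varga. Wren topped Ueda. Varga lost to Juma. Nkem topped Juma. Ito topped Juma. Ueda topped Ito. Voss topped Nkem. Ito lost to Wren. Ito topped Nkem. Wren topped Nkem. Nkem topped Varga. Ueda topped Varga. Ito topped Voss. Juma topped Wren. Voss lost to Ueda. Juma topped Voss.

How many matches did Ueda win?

4

Ueda's results: beat Varga, Voss, Ito, Nkem; lost to Wren, Juma.
That is 4 wins.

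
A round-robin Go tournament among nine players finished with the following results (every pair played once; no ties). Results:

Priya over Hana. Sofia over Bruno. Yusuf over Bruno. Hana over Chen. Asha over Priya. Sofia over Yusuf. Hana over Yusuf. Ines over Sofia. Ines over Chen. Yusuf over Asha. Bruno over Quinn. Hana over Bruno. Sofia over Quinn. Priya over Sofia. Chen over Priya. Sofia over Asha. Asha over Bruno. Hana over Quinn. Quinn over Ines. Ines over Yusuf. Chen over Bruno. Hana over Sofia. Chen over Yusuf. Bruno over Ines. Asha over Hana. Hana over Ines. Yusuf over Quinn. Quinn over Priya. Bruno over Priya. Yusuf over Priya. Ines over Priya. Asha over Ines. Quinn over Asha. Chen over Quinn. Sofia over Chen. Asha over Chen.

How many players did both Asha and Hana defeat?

Asha beat: Ines, Bruno, Chen, Hana, Priya.
Hana beat: Ines, Yusuf, Bruno, Chen, Sofia, Quinn.
Both beat: Ines, Bruno, Chen — 3.

3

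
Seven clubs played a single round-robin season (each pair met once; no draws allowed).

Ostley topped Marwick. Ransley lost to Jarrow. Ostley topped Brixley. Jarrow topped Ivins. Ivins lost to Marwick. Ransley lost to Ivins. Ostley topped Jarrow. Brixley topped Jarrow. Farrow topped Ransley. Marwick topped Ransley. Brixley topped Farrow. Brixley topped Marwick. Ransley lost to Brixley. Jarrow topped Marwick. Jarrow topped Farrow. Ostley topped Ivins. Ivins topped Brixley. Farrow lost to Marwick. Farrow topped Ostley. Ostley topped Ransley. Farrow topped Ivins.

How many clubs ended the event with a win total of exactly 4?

Win totals: Marwick 3, Brixley 4, Ostley 5, Ransley 0, Jarrow 4, Ivins 2, Farrow 3.
Exactly 4: Brixley, Jarrow — 2 clubs.

2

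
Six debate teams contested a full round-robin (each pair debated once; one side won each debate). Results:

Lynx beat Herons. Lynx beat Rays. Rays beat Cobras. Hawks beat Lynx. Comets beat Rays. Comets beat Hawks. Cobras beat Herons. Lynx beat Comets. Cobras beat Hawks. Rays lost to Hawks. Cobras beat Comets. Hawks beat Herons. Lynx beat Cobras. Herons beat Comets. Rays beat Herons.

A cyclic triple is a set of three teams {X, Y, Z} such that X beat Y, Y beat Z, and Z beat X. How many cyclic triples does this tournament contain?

6

Of the C(6,3) = 20 triples, the cyclic ones are: {Rays, Hawks, Cobras}; {Rays, Cobras, Comets}; {Rays, Herons, Comets}; {Hawks, Cobras, Lynx}; {Hawks, Lynx, Comets}; {Hawks, Herons, Comets}.
That is 6.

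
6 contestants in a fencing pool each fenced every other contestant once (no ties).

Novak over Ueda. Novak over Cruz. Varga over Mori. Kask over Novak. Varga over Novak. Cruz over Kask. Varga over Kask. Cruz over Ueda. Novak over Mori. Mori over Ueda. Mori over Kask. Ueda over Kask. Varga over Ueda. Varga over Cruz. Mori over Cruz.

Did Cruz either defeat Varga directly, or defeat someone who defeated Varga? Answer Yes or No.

Cruz did not beat Varga directly.
Cruz beat Ueda, Kask, but each of them lost to Varga. No two-step path.

No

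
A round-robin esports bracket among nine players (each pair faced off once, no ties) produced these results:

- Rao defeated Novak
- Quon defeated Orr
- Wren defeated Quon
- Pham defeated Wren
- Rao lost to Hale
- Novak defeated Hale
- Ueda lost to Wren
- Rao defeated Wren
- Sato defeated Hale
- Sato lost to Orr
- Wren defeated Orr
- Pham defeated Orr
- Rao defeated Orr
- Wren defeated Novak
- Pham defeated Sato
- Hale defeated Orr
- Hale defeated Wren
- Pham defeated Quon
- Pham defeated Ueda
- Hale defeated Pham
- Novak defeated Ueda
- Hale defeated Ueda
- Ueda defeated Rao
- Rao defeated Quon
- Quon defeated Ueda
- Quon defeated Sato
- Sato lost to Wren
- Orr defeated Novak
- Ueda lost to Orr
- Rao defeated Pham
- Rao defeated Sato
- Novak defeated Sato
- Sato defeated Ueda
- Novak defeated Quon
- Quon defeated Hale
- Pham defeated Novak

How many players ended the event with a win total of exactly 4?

Win totals: Rao 6, Wren 5, Hale 5, Quon 4, Ueda 1, Pham 6, Orr 3, Sato 2, Novak 4.
Exactly 4: Quon, Novak — 2 players.

2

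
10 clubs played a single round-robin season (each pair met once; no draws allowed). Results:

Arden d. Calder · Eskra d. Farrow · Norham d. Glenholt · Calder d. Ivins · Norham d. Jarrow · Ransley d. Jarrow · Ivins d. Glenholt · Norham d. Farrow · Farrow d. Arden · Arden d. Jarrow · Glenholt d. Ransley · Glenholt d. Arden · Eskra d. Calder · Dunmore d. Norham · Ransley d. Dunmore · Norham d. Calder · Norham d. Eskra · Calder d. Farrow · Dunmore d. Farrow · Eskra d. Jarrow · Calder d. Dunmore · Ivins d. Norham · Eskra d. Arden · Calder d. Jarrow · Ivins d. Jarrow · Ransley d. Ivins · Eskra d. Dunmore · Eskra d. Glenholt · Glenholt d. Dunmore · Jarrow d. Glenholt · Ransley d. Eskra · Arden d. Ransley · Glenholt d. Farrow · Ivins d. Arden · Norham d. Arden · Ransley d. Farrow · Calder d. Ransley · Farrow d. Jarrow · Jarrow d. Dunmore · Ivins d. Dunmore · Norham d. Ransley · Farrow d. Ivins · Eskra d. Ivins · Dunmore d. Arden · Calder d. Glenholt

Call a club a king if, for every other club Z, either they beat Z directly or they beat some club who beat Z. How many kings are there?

Calder reaches everyone (king).
Dunmore reaches everyone (king).
Farrow cannot reach Eskra in two steps.
Ivins reaches everyone (king).
Norham reaches everyone (king).
Ransley reaches everyone (king).
Jarrow cannot reach Calder, Ivins, Eskra in two steps.
Glenholt reaches everyone (king).
Arden cannot reach Norham in two steps.
Eskra reaches everyone (king).
Kings: Calder, Dunmore, Ivins, Norham, Ransley, Glenholt, Eskra — 7.

7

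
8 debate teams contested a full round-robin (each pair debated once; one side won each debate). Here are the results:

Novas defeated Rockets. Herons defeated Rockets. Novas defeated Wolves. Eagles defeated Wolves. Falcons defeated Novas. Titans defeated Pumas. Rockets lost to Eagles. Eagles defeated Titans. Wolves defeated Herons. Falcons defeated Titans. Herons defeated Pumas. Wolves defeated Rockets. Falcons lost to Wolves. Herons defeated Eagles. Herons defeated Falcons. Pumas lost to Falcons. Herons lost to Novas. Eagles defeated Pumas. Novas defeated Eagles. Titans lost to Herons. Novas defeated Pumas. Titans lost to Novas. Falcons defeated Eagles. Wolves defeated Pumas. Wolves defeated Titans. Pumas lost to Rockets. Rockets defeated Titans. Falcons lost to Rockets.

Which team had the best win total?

Win totals: Rockets 3, Titans 1, Herons 5, Wolves 5, Novas 6, Falcons 4, Eagles 4, Pumas 0.
Novas leads with 6 wins (next highest: 5).

Novas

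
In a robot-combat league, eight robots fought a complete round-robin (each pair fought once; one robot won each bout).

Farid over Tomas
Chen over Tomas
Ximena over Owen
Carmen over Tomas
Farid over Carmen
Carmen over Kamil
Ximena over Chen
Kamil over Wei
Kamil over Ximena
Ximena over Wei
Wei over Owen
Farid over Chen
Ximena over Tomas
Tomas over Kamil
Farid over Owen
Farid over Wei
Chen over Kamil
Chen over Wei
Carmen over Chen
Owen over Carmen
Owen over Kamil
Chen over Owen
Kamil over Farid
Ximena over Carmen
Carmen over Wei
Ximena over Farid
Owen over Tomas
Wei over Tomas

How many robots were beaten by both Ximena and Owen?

2

Ximena beat: Wei, Owen, Farid, Chen, Carmen, Tomas.
Owen beat: Kamil, Carmen, Tomas.
Both beat: Carmen, Tomas — 2.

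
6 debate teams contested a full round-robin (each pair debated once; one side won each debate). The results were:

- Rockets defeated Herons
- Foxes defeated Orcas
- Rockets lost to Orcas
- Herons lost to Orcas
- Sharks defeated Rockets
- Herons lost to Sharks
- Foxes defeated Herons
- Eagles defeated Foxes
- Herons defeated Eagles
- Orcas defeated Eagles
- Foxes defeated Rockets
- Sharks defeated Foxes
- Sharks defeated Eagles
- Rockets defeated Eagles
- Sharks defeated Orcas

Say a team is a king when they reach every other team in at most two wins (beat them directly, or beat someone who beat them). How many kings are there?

1

Rockets cannot reach Orcas, Sharks in two steps.
Orcas cannot reach Sharks in two steps.
Herons cannot reach Rockets, Orcas, Sharks in two steps.
Eagles cannot reach Sharks in two steps.
Sharks reaches everyone (king).
Foxes cannot reach Sharks in two steps.
Kings: Sharks — 1.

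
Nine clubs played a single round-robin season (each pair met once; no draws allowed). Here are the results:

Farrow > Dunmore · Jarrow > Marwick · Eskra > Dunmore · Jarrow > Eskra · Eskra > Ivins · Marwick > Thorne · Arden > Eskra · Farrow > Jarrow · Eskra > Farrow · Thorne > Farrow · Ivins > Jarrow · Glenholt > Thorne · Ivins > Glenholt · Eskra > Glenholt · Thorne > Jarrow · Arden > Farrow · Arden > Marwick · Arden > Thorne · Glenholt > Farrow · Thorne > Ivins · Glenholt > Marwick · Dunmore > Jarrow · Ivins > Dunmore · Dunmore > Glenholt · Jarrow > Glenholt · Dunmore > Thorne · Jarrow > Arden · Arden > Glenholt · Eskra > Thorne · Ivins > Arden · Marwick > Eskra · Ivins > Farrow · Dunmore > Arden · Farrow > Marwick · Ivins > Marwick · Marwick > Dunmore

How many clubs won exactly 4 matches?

2

Win totals: Farrow 3, Glenholt 3, Dunmore 4, Arden 5, Ivins 6, Eskra 5, Marwick 3, Jarrow 4, Thorne 3.
Exactly 4: Dunmore, Jarrow — 2 clubs.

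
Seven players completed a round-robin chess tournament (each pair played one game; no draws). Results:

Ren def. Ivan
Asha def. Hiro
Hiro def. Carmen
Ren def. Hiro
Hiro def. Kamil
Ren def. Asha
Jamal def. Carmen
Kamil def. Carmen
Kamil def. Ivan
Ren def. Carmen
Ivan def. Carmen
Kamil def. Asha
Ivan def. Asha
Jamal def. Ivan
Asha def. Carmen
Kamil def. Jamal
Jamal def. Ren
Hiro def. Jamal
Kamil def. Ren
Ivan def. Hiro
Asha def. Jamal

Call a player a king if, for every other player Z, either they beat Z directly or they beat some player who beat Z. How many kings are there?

Kamil reaches everyone (king).
Hiro reaches everyone (king).
Ivan cannot reach Ren in two steps.
Ren reaches everyone (king).
Jamal cannot reach Kamil in two steps.
Carmen cannot reach Kamil, Hiro, Ivan, Ren, Jamal, Asha in two steps.
Asha reaches everyone (king).
Kings: Kamil, Hiro, Ren, Asha — 4.

4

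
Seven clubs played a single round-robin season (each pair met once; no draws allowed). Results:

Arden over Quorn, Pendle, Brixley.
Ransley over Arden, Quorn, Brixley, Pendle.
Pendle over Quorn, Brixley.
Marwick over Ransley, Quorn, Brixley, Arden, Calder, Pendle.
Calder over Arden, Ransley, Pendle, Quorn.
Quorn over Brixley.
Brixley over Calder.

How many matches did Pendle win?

2

Pendle's results: beat Brixley, Quorn; lost to Marwick, Arden, Calder, Ransley.
That is 2 wins.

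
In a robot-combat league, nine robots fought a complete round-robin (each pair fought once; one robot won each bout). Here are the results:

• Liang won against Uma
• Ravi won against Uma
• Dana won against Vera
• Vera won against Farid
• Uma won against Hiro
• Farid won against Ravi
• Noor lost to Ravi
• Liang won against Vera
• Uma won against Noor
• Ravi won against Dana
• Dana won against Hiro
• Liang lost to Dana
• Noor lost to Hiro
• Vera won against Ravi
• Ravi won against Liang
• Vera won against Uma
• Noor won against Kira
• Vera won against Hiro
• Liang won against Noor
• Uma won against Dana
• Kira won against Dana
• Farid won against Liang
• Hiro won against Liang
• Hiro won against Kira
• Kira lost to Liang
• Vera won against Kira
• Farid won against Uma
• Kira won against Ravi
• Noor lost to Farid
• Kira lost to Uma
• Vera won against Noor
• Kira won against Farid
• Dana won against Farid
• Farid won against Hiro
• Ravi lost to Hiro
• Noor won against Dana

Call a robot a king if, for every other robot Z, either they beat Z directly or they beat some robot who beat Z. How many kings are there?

Dana reaches everyone (king).
Uma reaches everyone (king).
Kira reaches everyone (king).
Liang reaches everyone (king).
Noor cannot reach Uma in two steps.
Farid reaches everyone (king).
Hiro reaches everyone (king).
Ravi reaches everyone (king).
Vera reaches everyone (king).
Kings: Dana, Uma, Kira, Liang, Farid, Hiro, Ravi, Vera — 8.

8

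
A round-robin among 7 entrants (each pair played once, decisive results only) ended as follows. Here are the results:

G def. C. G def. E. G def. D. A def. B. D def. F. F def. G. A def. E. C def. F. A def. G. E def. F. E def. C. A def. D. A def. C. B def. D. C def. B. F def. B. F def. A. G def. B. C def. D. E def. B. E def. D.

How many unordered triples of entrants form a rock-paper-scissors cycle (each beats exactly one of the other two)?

Win totals: A 5, B 1, C 3, D 1, E 4, F 3, G 4.
An entrant with w wins dominates both others in C(w,2) triples; summing gives 10 + 0 + 3 + 0 + 6 + 3 + 6 = 28 transitive triples.
Total triples C(7,3) = 35, so cyclic triples = 35 − 28 = 7.

7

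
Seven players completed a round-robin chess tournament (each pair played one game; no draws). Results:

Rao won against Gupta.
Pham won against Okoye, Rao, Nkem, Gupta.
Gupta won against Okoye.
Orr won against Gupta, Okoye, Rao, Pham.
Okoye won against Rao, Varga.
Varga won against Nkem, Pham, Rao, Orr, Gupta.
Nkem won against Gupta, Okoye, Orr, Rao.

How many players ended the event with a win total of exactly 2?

Win totals: Rao 1, Nkem 4, Gupta 1, Pham 4, Orr 4, Varga 5, Okoye 2.
Exactly 2: Okoye — 1 player.

1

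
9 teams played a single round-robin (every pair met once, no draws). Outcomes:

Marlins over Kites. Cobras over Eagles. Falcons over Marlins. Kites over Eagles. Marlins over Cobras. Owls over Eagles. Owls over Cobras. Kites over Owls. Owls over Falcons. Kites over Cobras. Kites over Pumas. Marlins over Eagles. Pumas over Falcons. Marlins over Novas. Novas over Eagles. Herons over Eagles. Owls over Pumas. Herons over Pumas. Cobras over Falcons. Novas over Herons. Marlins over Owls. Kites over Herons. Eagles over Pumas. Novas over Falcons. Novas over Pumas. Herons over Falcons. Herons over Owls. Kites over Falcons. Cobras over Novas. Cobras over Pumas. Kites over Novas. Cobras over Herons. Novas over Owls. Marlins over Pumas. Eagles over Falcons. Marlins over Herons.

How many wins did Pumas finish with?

1

Pumas' results: beat Falcons; lost to Kites, Herons, Marlins, Owls, Eagles, Novas, Cobras.
That is 1 win.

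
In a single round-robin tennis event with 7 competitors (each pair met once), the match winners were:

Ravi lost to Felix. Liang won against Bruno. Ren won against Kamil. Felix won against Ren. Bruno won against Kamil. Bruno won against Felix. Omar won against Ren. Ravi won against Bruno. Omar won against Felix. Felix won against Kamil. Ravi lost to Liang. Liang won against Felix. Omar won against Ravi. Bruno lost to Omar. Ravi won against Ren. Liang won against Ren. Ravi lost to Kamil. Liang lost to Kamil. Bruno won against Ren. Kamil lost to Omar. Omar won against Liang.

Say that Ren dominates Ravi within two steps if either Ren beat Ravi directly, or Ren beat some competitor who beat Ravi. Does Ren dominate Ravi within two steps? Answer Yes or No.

Yes

Ren did not beat Ravi directly.
Ren beat Kamil. Of those, Kamil beat Ravi.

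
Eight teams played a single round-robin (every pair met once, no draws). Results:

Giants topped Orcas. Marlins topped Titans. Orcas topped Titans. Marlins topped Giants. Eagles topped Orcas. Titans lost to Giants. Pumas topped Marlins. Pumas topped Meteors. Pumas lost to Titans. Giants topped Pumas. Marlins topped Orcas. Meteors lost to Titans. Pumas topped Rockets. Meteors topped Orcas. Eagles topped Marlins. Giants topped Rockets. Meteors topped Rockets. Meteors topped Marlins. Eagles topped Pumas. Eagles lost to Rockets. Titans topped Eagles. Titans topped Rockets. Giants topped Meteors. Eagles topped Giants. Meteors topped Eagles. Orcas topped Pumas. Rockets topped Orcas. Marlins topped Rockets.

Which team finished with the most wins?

Win totals: Marlins 4, Pumas 3, Titans 4, Rockets 2, Orcas 2, Meteors 4, Eagles 4, Giants 5.
Giants leads with 5 wins (next highest: 4).

Giants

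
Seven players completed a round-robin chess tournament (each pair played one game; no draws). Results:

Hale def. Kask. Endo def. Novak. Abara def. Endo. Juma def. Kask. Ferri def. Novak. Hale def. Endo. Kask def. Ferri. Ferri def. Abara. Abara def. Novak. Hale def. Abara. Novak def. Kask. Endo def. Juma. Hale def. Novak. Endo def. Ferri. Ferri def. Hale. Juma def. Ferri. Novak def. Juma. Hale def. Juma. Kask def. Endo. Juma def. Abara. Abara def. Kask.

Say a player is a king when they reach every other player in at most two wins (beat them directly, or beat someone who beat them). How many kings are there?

5

Kask reaches everyone (king).
Ferri reaches everyone (king).
Juma reaches everyone (king).
Abara cannot reach Hale in two steps.
Hale reaches everyone (king).
Endo reaches everyone (king).
Novak cannot reach Hale in two steps.
Kings: Kask, Ferri, Juma, Hale, Endo — 5.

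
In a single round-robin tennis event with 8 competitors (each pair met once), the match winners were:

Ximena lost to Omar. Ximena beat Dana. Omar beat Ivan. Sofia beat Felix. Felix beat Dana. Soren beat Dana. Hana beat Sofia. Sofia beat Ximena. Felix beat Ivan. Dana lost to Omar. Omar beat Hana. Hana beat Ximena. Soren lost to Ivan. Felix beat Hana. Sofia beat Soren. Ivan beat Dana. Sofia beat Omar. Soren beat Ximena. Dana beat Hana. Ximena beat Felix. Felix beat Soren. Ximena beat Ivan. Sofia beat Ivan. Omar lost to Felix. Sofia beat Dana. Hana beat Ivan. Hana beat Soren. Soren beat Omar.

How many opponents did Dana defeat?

1

Dana's results: beat Hana; lost to Ximena, Soren, Felix, Ivan, Sofia, Omar.
That is 1 win.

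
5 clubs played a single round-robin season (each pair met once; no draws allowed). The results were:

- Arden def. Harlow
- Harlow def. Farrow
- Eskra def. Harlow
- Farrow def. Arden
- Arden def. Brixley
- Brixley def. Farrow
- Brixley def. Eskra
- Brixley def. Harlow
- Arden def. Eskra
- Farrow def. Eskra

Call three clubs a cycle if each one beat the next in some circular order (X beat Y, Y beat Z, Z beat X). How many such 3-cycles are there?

Of the C(5,3) = 10 triples, the cyclic ones are: {Farrow, Harlow, Arden}; {Farrow, Harlow, Eskra}; {Farrow, Brixley, Arden}.
That is 3.

3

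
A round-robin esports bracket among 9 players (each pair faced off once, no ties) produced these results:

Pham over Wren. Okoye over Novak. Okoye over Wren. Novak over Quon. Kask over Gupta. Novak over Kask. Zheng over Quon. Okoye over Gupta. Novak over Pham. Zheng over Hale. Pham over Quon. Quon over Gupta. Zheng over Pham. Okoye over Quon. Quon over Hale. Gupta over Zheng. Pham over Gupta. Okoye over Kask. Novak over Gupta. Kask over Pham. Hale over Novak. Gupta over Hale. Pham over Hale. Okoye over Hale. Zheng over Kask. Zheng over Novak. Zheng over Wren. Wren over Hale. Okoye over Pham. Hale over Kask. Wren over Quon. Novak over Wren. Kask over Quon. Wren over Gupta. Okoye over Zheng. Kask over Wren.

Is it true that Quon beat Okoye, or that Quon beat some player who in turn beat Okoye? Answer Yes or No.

No

Quon did not beat Okoye directly.
Quon beat Hale, Gupta, but each of them lost to Okoye. No two-step path.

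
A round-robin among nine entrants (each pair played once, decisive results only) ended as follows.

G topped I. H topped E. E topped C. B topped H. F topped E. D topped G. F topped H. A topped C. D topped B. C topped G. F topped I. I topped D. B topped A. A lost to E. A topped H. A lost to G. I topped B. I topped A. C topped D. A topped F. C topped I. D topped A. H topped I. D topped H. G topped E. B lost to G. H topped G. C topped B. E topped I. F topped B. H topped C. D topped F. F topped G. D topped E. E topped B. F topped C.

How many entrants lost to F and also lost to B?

F beat: B, C, E, G, H, I.
B beat: A, H.
Both beat: H — 1.

1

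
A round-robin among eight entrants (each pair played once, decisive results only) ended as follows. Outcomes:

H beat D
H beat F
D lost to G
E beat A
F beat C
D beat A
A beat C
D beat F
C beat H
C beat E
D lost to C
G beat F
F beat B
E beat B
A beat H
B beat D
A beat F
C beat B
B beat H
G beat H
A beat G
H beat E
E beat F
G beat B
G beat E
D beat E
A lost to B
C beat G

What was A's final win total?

4

A's results: beat C, F, G, H; lost to B, D, E.
That is 4 wins.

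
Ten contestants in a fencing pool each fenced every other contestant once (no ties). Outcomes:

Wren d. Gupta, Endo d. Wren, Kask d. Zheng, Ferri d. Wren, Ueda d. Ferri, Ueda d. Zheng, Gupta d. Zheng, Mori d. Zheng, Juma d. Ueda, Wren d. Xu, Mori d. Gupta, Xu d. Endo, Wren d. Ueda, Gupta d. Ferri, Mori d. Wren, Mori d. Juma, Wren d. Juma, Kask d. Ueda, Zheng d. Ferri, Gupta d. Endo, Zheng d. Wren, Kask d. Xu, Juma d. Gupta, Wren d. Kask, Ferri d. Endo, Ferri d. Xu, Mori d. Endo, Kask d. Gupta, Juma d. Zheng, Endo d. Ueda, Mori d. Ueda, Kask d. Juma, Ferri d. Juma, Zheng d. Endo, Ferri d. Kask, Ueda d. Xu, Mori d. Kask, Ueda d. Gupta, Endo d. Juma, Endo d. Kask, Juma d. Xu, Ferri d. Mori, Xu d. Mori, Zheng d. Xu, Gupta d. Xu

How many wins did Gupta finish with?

4

Gupta's results: beat Xu, Zheng, Ferri, Endo; lost to Kask, Mori, Juma, Wren, Ueda.
That is 4 wins.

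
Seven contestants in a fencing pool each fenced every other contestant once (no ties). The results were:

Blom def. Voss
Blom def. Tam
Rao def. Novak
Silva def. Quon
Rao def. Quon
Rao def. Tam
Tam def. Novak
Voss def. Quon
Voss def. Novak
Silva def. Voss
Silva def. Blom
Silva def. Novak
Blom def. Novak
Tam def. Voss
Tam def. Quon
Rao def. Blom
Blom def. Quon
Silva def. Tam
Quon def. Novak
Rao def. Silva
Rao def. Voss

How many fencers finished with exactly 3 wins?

1

Win totals: Quon 1, Novak 0, Rao 6, Blom 4, Tam 3, Voss 2, Silva 5.
Exactly 3: Tam — 1 fencer.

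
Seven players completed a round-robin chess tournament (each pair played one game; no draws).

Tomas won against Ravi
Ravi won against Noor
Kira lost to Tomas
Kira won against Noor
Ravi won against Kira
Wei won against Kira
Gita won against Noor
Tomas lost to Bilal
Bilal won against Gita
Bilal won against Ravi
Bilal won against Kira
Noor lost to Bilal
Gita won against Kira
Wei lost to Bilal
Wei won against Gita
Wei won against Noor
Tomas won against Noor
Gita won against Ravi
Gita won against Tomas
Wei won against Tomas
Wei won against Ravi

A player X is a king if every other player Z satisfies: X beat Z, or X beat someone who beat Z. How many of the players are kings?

Ravi cannot reach Wei, Tomas, Gita, Bilal in two steps.
Kira cannot reach Ravi, Wei, Tomas, Gita, Bilal in two steps.
Noor cannot reach Ravi, Kira, Wei, Tomas, Gita, Bilal in two steps.
Wei cannot reach Bilal in two steps.
Tomas cannot reach Wei, Gita, Bilal in two steps.
Gita cannot reach Wei, Bilal in two steps.
Bilal reaches everyone (king).
Kings: Bilal — 1.

1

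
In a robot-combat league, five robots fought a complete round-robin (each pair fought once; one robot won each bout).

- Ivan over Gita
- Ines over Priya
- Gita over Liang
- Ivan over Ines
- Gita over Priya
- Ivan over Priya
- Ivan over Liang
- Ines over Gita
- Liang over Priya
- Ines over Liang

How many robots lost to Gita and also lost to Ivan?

Gita beat: Priya, Liang.
Ivan beat: Priya, Gita, Liang, Ines.
Both beat: Priya, Liang — 2.

2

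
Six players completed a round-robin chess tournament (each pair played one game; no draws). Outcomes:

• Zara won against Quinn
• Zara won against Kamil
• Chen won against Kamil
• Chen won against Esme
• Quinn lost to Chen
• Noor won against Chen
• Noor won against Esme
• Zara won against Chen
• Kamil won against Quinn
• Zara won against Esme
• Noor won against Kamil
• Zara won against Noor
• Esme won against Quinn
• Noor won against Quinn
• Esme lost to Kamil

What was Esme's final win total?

Esme's results: beat Quinn; lost to Noor, Kamil, Chen, Zara.
That is 1 win.

1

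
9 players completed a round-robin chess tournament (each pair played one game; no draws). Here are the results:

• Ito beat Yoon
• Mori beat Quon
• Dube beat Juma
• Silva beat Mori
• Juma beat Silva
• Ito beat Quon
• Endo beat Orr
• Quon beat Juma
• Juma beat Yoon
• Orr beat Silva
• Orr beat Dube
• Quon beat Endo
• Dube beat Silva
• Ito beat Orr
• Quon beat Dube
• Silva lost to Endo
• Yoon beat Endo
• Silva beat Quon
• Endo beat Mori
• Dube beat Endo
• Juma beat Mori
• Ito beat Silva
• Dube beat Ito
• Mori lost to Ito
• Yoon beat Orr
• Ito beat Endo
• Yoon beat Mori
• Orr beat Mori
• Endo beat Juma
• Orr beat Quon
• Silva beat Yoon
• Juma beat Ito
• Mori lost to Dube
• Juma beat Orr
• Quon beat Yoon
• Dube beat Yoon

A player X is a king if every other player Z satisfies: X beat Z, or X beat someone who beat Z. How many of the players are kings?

Dube reaches everyone (king).
Endo reaches everyone (king).
Yoon cannot reach Ito in two steps.
Juma reaches everyone (king).
Orr reaches everyone (king).
Ito reaches everyone (king).
Quon reaches everyone (king).
Mori cannot reach Orr, Ito, Silva in two steps.
Silva cannot reach Ito in two steps.
Kings: Dube, Endo, Juma, Orr, Ito, Quon — 6.

6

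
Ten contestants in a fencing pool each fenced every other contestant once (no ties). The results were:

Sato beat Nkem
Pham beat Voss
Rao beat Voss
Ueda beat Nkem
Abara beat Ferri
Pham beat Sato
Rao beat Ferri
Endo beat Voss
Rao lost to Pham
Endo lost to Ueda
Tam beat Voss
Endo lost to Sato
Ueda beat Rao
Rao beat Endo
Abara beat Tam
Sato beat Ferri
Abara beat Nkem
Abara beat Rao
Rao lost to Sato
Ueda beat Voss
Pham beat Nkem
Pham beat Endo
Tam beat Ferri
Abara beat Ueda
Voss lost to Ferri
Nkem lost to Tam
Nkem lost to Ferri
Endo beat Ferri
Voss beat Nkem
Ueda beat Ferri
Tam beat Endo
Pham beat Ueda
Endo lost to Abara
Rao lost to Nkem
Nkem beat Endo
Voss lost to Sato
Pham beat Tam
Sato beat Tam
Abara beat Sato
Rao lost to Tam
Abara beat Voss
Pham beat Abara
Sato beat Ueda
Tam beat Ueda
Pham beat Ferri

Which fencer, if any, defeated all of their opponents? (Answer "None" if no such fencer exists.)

Pham

Pham has 9 wins out of 9 opponents — a perfect record.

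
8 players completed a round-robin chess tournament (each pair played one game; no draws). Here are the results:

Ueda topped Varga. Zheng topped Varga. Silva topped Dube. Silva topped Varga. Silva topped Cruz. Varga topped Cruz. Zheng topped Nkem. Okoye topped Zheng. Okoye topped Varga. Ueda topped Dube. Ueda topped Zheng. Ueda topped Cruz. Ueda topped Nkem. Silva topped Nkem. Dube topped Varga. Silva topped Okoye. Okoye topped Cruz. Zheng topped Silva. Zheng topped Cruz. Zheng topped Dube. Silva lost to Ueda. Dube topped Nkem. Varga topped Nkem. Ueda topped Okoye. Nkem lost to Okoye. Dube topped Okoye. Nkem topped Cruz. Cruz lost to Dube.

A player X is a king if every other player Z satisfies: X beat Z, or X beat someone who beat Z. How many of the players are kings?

Nkem cannot reach Silva, Zheng, Varga, Ueda, Dube, Okoye in two steps.
Cruz cannot reach Nkem, Silva, Zheng, Varga, Ueda, Dube, Okoye in two steps.
Silva cannot reach Ueda in two steps.
Zheng cannot reach Ueda in two steps.
Varga cannot reach Silva, Zheng, Ueda, Dube, Okoye in two steps.
Ueda reaches everyone (king).
Dube cannot reach Silva, Ueda in two steps.
Okoye cannot reach Ueda in two steps.
Kings: Ueda — 1.

1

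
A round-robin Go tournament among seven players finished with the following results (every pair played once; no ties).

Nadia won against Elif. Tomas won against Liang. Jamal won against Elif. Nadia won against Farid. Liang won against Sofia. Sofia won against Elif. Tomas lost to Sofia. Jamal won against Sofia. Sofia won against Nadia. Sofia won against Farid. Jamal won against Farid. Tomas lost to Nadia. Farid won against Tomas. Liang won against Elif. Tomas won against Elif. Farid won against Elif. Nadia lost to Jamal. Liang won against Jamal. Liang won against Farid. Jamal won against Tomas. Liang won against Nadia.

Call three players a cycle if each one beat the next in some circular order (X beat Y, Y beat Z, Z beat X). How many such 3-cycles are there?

4

Win totals: Jamal 5, Nadia 3, Tomas 2, Liang 5, Elif 0, Farid 2, Sofia 4.
A player with w wins dominates both others in C(w,2) triples; summing gives 10 + 3 + 1 + 10 + 0 + 1 + 6 = 31 transitive triples.
Total triples C(7,3) = 35, so cyclic triples = 35 − 31 = 4.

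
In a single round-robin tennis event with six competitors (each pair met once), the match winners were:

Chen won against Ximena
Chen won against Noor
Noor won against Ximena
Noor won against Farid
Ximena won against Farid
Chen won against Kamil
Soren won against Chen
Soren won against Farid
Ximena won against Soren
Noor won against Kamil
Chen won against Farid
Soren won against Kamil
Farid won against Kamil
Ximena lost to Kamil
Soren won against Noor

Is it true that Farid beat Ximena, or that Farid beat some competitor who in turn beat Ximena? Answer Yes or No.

Farid did not beat Ximena directly.
Farid beat Kamil. Of those, Kamil beat Ximena.

Yes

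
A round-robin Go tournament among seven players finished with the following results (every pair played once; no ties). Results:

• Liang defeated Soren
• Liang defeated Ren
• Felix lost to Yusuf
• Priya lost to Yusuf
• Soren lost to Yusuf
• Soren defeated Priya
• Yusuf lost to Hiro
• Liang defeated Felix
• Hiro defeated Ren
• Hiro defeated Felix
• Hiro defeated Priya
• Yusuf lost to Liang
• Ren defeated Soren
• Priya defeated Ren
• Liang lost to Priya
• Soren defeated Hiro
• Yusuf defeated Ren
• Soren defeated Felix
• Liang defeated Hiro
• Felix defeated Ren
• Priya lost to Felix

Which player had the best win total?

Win totals: Yusuf 4, Priya 2, Ren 1, Soren 3, Felix 2, Hiro 4, Liang 5.
Liang leads with 5 wins (next highest: 4).

Liang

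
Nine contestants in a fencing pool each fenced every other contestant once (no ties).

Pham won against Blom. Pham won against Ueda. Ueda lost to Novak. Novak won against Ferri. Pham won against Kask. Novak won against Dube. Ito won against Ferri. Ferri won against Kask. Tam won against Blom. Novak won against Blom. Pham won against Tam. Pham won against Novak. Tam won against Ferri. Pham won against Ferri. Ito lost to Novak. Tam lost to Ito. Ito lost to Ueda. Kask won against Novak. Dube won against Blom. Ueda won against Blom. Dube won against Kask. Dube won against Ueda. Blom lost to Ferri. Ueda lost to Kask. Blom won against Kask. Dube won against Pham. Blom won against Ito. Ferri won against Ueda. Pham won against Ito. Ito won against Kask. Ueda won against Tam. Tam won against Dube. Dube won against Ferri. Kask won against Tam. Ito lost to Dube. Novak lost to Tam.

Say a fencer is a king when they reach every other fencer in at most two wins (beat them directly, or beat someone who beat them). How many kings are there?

Pham reaches everyone (king).
Ferri cannot reach Pham, Dube in two steps.
Novak reaches everyone (king).
Kask cannot reach Pham in two steps.
Ueda cannot reach Pham in two steps.
Dube reaches everyone (king).
Ito cannot reach Pham in two steps.
Blom cannot reach Pham, Dube in two steps.
Tam reaches everyone (king).
Kings: Pham, Novak, Dube, Tam — 4.

4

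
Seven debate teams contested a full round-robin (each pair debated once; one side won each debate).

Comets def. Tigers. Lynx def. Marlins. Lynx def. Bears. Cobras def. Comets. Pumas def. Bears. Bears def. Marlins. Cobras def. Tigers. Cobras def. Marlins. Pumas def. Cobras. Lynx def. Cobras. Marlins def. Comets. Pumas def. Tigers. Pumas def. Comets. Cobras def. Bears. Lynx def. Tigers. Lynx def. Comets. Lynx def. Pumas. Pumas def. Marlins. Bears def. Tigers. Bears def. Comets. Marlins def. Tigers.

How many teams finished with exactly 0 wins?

Win totals: Lynx 6, Marlins 2, Cobras 4, Pumas 5, Comets 1, Bears 3, Tigers 0.
Exactly 0: Tigers — 1 team.

1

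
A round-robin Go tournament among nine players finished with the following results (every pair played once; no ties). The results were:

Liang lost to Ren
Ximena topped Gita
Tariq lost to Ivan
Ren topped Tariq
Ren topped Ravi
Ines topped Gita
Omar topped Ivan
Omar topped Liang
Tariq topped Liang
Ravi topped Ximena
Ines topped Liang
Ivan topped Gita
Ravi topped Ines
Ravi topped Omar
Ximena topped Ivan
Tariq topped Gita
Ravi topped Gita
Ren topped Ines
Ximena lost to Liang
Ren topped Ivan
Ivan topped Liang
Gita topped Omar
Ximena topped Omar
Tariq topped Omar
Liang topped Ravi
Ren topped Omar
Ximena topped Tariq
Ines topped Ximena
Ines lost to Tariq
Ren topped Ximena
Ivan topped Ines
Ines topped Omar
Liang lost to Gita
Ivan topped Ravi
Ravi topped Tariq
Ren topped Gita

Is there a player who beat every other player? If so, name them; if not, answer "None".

Ren

Ren has 8 wins out of 8 opponents — a perfect record.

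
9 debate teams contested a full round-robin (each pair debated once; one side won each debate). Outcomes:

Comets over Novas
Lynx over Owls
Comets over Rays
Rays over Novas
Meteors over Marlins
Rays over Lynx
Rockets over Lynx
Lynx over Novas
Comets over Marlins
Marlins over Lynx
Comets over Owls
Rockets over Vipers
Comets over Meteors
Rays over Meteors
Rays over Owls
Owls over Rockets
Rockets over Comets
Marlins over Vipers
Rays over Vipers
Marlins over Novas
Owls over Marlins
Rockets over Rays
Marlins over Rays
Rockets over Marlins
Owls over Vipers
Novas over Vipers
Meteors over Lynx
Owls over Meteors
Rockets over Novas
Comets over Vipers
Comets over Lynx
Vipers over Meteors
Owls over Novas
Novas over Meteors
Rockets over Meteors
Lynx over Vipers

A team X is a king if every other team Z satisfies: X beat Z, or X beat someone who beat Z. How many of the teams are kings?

3

Comets reaches everyone (king).
Rays cannot reach Comets in two steps.
Vipers cannot reach Comets, Rays, Novas, Rockets, Owls in two steps.
Novas cannot reach Comets, Rays, Rockets, Owls in two steps.
Lynx cannot reach Comets, Rays in two steps.
Rockets reaches everyone (king).
Owls reaches everyone (king).
Marlins cannot reach Comets, Rockets in two steps.
Meteors cannot reach Comets, Rockets in two steps.
Kings: Comets, Rockets, Owls — 3.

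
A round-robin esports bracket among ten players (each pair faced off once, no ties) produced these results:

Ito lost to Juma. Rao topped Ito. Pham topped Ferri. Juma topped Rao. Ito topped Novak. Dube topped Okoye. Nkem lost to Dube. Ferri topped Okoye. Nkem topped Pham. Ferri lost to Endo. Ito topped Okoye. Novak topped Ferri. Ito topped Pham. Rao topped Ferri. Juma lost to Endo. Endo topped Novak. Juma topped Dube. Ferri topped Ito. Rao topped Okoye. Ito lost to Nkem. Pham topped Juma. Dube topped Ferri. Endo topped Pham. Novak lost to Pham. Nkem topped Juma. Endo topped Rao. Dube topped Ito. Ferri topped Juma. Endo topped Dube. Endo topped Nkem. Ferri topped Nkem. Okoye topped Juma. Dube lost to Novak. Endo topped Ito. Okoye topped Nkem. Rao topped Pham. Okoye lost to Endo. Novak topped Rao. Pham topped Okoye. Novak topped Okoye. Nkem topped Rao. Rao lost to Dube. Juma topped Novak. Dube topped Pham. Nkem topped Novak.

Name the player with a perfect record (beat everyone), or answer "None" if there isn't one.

Endo has 9 wins out of 9 opponents — a perfect record.

Endo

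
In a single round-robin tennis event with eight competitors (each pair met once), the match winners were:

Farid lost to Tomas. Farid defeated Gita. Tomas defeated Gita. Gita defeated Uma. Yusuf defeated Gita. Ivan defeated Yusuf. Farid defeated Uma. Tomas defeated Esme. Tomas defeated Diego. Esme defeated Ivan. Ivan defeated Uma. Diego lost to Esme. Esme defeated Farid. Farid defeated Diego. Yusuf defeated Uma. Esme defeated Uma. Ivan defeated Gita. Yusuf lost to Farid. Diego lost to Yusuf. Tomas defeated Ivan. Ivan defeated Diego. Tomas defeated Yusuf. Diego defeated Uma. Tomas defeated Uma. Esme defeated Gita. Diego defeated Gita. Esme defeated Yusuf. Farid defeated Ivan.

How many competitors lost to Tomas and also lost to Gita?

1

Tomas beat: Farid, Gita, Ivan, Uma, Yusuf, Esme, Diego.
Gita beat: Uma.
Both beat: Uma — 1.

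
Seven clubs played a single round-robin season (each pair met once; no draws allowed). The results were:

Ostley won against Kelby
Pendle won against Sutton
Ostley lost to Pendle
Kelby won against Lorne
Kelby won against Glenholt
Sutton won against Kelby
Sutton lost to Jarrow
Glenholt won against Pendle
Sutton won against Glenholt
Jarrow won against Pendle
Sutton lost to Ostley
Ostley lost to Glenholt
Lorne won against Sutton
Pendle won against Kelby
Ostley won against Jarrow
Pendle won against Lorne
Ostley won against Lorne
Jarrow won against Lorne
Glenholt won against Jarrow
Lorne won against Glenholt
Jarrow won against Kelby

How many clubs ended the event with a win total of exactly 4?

Win totals: Pendle 4, Sutton 2, Lorne 2, Ostley 4, Kelby 2, Jarrow 4, Glenholt 3.
Exactly 4: Pendle, Ostley, Jarrow — 3 clubs.

3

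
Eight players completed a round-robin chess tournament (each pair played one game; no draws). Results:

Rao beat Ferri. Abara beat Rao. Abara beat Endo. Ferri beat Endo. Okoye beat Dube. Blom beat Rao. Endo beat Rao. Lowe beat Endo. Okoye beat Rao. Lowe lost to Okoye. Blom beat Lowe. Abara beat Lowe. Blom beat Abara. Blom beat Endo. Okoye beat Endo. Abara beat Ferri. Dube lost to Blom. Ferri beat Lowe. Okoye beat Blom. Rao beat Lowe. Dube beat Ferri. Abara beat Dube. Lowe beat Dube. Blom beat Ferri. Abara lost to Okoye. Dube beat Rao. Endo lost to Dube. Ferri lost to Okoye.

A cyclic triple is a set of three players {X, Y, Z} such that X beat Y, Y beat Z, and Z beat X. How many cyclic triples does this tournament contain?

Win totals: Ferri 2, Endo 1, Okoye 7, Blom 6, Lowe 2, Abara 5, Dube 3, Rao 2.
A player with w wins dominates both others in C(w,2) triples; summing gives 1 + 0 + 21 + 15 + 1 + 10 + 3 + 1 = 52 transitive triples.
Total triples C(8,3) = 56, so cyclic triples = 56 − 52 = 4.

4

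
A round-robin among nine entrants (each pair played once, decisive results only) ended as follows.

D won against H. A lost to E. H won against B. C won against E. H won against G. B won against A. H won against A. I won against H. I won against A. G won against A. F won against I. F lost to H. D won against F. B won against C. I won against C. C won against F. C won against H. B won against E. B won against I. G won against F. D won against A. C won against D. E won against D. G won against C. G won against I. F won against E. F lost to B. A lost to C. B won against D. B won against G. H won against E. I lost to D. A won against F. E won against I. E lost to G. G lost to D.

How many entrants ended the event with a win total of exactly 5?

4

Win totals: A 1, B 7, C 5, D 5, E 3, F 2, G 5, H 5, I 3.
Exactly 5: C, D, G, H — 4 entrants.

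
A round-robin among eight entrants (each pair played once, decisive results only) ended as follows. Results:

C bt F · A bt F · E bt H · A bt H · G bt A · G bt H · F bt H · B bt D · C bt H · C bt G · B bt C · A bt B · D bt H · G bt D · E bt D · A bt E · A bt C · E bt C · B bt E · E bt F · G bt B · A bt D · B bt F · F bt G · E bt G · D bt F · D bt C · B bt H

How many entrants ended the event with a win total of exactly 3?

2

Win totals: A 6, B 5, C 3, D 3, E 5, F 2, G 4, H 0.
Exactly 3: C, D — 2 entrants.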